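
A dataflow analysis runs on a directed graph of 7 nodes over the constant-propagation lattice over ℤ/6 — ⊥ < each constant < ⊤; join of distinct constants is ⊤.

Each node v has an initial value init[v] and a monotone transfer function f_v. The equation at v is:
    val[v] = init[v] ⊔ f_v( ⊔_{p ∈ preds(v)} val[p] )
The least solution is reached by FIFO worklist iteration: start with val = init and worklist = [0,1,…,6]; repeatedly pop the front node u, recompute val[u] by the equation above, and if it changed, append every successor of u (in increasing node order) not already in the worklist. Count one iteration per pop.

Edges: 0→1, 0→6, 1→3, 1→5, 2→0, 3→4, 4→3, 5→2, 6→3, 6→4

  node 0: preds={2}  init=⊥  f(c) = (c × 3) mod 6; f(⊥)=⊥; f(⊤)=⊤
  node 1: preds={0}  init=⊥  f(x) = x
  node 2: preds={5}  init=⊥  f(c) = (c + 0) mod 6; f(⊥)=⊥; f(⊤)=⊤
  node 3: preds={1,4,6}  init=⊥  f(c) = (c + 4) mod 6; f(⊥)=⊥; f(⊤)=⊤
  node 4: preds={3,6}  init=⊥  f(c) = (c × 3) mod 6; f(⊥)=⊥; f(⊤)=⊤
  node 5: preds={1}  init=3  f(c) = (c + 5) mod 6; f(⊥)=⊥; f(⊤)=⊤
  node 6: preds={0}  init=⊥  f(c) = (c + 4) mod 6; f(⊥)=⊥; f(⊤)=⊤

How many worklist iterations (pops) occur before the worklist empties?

21

Iteration log — 21 steps:
  step 1. node 0  ⊔preds=⊥  new=⊥  stable
  step 2. node 1  ⊔preds=⊥  new=⊥  stable
  step 3. node 2  ⊔preds=3  new=3  old=⊥  +wl: 0
  step 4. node 3  ⊔preds=⊥  new=⊥  stable
  step 5. node 4  ⊔preds=⊥  new=⊥  stable
  step 6. node 5  ⊔preds=⊥  new=3  stable
  step 7. node 6  ⊔preds=⊥  new=⊥  stable
  step 8. node 0  ⊔preds=3  new=3  old=⊥  +wl: 1,6
  step 9. node 1  ⊔preds=3  new=3  old=⊥  +wl: 3,5
  step 10. node 6  ⊔preds=3  new=1  old=⊥  +wl: 4
  step 11. node 3  ⊔preds=⊤  new=⊤  old=⊥  +wl: 
  step 12. node 5  ⊔preds=3  new=⊤  old=3  +wl: 2
  step 13. node 4  ⊔preds=⊤  new=⊤  old=⊥  +wl: 3
  step 14. node 2  ⊔preds=⊤  new=⊤  old=3  +wl: 0
  step 15. node 3  ⊔preds=⊤  new=⊤  stable
  step 16. node 0  ⊔preds=⊤  new=⊤  old=3  +wl: 1,6
  step 17. node 1  ⊔preds=⊤  new=⊤  old=3  +wl: 3,5
  step 18. node 6  ⊔preds=⊤  new=⊤  old=1  +wl: 4
  step 19. node 3  ⊔preds=⊤  new=⊤  stable
  step 20. node 5  ⊔preds=⊤  new=⊤  stable
  step 21. node 4  ⊔preds=⊤  new=⊤  stable

Least fixpoint reached:
  node 0: ⊤
  node 1: ⊤
  node 2: ⊤
  node 3: ⊤
  node 4: ⊤
  node 5: ⊤
  node 6: ⊤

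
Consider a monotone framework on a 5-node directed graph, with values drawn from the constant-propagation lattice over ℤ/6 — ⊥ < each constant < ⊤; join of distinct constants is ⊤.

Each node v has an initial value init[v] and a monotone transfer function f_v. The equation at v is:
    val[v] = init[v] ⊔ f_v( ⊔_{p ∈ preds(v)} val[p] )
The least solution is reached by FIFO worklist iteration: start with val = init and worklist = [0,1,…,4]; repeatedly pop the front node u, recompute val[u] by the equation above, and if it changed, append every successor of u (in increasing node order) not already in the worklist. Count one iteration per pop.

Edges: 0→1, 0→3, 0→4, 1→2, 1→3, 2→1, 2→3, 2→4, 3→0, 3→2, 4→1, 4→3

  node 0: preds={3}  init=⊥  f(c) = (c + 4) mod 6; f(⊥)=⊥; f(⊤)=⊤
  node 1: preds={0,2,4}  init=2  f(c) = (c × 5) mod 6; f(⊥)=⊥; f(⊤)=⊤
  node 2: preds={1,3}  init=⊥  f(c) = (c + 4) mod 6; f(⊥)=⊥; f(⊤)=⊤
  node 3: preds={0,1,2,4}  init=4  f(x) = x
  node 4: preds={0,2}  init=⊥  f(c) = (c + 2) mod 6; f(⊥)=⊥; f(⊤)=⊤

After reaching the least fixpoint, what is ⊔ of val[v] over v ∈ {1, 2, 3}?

Worklist (11 pops):
  #1 pop 0: in=4 → 2 (was ⊥); enqueue []
  #2 pop 1: in=2 → ⊤ (was 2); enqueue []
  #3 pop 2: in=⊤ → ⊤ (was ⊥); enqueue [1]
  #4 pop 3: in=⊤ → ⊤ (was 4); enqueue [0,2]
  #5 pop 4: in=⊤ → ⊤ (was ⊥); enqueue [3]
  #6 pop 1: in=⊤ → ⊤ (no change)
  #7 pop 0: in=⊤ → ⊤ (was 2); enqueue [1,4]
  #8 pop 2: in=⊤ → ⊤ (no change)
  #9 pop 3: in=⊤ → ⊤ (no change)
  #10 pop 1: in=⊤ → ⊤ (no change)
  #11 pop 4: in=⊤ → ⊤ (no change)

Fixpoint:
  val[0] = ⊤
  val[1] = ⊤
  val[2] = ⊤
  val[3] = ⊤
  val[4] = ⊤

⊤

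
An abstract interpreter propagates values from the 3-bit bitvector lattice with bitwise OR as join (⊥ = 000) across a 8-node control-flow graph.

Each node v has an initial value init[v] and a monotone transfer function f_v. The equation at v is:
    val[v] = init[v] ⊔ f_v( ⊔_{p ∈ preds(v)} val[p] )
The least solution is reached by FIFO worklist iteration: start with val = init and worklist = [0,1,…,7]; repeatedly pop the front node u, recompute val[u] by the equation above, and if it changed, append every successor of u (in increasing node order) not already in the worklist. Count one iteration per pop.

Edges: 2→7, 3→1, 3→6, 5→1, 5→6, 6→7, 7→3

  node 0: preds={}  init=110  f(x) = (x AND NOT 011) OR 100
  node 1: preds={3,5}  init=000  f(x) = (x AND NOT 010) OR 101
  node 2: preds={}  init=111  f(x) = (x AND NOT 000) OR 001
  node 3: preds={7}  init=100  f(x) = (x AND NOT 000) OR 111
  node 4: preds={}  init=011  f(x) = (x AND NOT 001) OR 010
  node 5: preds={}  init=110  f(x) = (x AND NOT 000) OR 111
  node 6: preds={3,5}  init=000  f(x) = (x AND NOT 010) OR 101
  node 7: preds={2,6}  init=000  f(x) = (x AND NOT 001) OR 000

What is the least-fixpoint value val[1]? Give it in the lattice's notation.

101

Worklist (10 pops):
  #1 pop 0: in=000 → 110 (no change)
  #2 pop 1: in=110 → 101 (was 000); enqueue []
  #3 pop 2: in=000 → 111 (no change)
  #4 pop 3: in=000 → 111 (was 100); enqueue [1]
  #5 pop 4: in=000 → 011 (no change)
  #6 pop 5: in=000 → 111 (was 110); enqueue []
  #7 pop 6: in=111 → 101 (was 000); enqueue []
  #8 pop 7: in=111 → 110 (was 000); enqueue [3]
  #9 pop 1: in=111 → 101 (no change)
  #10 pop 3: in=110 → 111 (no change)

Fixpoint:
  val[0] = 110
  val[1] = 101
  val[2] = 111
  val[3] = 111
  val[4] = 011
  val[5] = 111
  val[6] = 101
  val[7] = 110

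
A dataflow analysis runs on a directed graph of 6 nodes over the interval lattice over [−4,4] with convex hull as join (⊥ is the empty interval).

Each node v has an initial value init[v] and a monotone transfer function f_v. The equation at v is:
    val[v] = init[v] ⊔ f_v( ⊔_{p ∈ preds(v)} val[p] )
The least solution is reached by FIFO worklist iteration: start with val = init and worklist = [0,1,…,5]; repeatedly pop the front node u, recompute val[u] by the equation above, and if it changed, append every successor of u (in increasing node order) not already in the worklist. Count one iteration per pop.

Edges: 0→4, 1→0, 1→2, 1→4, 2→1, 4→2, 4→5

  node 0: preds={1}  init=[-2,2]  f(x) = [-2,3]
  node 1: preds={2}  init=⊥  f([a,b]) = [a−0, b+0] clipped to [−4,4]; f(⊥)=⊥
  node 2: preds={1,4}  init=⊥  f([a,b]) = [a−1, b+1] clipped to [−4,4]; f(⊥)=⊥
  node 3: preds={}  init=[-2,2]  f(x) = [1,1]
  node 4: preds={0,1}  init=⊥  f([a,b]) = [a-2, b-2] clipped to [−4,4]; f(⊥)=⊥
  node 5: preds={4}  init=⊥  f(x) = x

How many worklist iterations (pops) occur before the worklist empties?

21

Iteration log — 21 steps:
  step 1. node 0  ⊔preds=⊥  new=[-2,3]  old=[-2,2]  +wl: 
  step 2. node 1  ⊔preds=⊥  new=⊥  stable
  step 3. node 2  ⊔preds=⊥  new=⊥  stable
  step 4. node 3  ⊔preds=⊥  new=[-2,2]  stable
  step 5. node 4  ⊔preds=[-2,3]  new=[-4,1]  old=⊥  +wl: 2
  step 6. node 5  ⊔preds=[-4,1]  new=[-4,1]  old=⊥  +wl: 
  step 7. node 2  ⊔preds=[-4,1]  new=[-4,2]  old=⊥  +wl: 1
  step 8. node 1  ⊔preds=[-4,2]  new=[-4,2]  old=⊥  +wl: 0,2,4
  step 9. node 0  ⊔preds=[-4,2]  new=[-2,3]  stable
  step 10. node 2  ⊔preds=[-4,2]  new=[-4,3]  old=[-4,2]  +wl: 1
  step 11. node 4  ⊔preds=[-4,3]  new=[-4,1]  stable
  step 12. node 1  ⊔preds=[-4,3]  new=[-4,3]  old=[-4,2]  +wl: 0,2,4
  step 13. node 0  ⊔preds=[-4,3]  new=[-2,3]  stable
  step 14. node 2  ⊔preds=[-4,3]  new=[-4,4]  old=[-4,3]  +wl: 1
  step 15. node 4  ⊔preds=[-4,3]  new=[-4,1]  stable
  step 16. node 1  ⊔preds=[-4,4]  new=[-4,4]  old=[-4,3]  +wl: 0,2,4
  step 17. node 0  ⊔preds=[-4,4]  new=[-2,3]  stable
  step 18. node 2  ⊔preds=[-4,4]  new=[-4,4]  stable
  step 19. node 4  ⊔preds=[-4,4]  new=[-4,2]  old=[-4,1]  +wl: 2,5
  step 20. node 2  ⊔preds=[-4,4]  new=[-4,4]  stable
  step 21. node 5  ⊔preds=[-4,2]  new=[-4,2]  old=[-4,1]  +wl: 

Least fixpoint reached:
  node 0: [-2,3]
  node 1: [-4,4]
  node 2: [-4,4]
  node 3: [-2,2]
  node 4: [-4,2]
  node 5: [-4,2]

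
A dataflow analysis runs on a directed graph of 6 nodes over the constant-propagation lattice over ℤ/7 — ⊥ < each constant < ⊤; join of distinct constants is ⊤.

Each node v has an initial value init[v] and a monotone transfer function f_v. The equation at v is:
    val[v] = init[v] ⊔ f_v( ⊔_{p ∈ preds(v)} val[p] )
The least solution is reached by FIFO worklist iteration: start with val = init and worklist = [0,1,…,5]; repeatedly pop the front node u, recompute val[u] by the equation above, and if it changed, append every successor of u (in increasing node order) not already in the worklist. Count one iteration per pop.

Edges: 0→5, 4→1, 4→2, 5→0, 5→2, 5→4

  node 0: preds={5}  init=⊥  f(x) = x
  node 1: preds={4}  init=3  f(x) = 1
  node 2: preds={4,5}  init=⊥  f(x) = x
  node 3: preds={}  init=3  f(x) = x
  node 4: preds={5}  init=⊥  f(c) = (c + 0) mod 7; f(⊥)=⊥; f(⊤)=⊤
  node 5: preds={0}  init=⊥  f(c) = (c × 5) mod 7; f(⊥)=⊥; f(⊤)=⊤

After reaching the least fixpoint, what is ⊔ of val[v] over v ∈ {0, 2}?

⊥

Iteration log — 6 steps:
  step 1. node 0  ⊔preds=⊥  new=⊥  stable
  step 2. node 1  ⊔preds=⊥  new=⊤  old=3  +wl: 
  step 3. node 2  ⊔preds=⊥  new=⊥  stable
  step 4. node 3  ⊔preds=⊥  new=3  stable
  step 5. node 4  ⊔preds=⊥  new=⊥  stable
  step 6. node 5  ⊔preds=⊥  new=⊥  stable

Least fixpoint reached:
  node 0: ⊥
  node 1: ⊤
  node 2: ⊥
  node 3: 3
  node 4: ⊥
  node 5: ⊥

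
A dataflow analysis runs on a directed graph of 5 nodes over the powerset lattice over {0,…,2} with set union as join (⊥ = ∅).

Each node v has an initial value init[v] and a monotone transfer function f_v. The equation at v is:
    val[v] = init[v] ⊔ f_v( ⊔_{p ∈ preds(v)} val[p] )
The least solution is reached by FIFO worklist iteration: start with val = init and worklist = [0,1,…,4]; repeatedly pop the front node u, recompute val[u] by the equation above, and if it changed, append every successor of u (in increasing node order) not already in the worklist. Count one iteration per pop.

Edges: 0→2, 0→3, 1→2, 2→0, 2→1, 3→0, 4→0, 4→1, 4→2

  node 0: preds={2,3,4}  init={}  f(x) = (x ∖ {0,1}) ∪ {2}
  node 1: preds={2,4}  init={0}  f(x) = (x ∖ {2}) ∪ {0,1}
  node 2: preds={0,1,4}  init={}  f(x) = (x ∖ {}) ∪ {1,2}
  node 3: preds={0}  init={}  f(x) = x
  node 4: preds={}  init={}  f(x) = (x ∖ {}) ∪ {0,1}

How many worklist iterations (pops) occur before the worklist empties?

8

Iteration log — 8 steps:
  step 1. node 0  ⊔preds={}  new={2}  old={}  +wl: 
  step 2. node 1  ⊔preds={}  new={0,1}  old={0}  +wl: 
  step 3. node 2  ⊔preds={0,1,2}  new={0,1,2}  old={}  +wl: 0,1
  step 4. node 3  ⊔preds={2}  new={2}  old={}  +wl: 
  step 5. node 4  ⊔preds={}  new={0,1}  old={}  +wl: 2
  step 6. node 0  ⊔preds={0,1,2}  new={2}  stable
  step 7. node 1  ⊔preds={0,1,2}  new={0,1}  stable
  step 8. node 2  ⊔preds={0,1,2}  new={0,1,2}  stable

Least fixpoint reached:
  node 0: {2}
  node 1: {0,1}
  node 2: {0,1,2}
  node 3: {2}
  node 4: {0,1}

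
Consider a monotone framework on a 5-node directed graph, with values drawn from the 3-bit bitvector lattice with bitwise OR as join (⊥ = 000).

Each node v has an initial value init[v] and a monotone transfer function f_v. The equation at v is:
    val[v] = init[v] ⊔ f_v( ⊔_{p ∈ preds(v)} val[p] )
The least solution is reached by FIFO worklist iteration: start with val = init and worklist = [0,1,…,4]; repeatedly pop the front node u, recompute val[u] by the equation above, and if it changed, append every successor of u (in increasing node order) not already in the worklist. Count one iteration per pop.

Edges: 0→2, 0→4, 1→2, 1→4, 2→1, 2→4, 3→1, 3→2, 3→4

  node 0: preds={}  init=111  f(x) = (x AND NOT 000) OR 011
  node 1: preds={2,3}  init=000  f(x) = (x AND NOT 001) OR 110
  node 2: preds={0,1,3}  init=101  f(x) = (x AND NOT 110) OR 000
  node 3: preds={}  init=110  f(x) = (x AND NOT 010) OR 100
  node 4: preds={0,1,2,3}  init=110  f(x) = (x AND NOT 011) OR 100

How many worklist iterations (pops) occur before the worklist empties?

5

Trace (5 dequeues):
  [1] u=0 | in 000 | out 111 | ==
  [2] u=1 | in 111 | out 110 | prev 000 | push {}
  [3] u=2 | in 111 | out 101 | ==
  [4] u=3 | in 000 | out 110 | ==
  [5] u=4 | in 111 | out 110 | ==

Converged values:
  [0] 111
  [1] 110
  [2] 101
  [3] 110
  [4] 110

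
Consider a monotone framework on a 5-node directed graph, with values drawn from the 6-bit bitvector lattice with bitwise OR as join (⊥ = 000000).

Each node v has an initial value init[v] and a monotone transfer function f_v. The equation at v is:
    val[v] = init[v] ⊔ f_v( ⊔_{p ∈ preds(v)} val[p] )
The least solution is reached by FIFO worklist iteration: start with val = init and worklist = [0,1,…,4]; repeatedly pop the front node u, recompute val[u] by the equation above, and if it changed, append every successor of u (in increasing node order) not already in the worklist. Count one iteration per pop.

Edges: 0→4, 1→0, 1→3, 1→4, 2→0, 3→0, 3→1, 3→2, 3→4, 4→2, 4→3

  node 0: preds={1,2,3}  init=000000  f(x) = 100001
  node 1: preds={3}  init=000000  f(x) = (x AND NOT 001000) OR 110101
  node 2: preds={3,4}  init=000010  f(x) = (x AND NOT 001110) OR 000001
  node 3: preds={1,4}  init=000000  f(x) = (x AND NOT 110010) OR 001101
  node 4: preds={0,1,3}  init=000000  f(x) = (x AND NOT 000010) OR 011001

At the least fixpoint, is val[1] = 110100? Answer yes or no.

no

Iteration log — 10 steps:
  step 1. node 0  ⊔preds=000010  new=100001  old=000000  +wl: 
  step 2. node 1  ⊔preds=000000  new=110101  old=000000  +wl: 0
  step 3. node 2  ⊔preds=000000  new=000011  old=000010  +wl: 
  step 4. node 3  ⊔preds=110101  new=001101  old=000000  +wl: 1,2
  step 5. node 4  ⊔preds=111101  new=111101  old=000000  +wl: 3
  step 6. node 0  ⊔preds=111111  new=100001  stable
  step 7. node 1  ⊔preds=001101  new=110101  stable
  step 8. node 2  ⊔preds=111101  new=110011  old=000011  +wl: 0
  step 9. node 3  ⊔preds=111101  new=001101  stable
  step 10. node 0  ⊔preds=111111  new=100001  stable

Least fixpoint reached:
  node 0: 100001
  node 1: 110101
  node 2: 110011
  node 3: 001101
  node 4: 111101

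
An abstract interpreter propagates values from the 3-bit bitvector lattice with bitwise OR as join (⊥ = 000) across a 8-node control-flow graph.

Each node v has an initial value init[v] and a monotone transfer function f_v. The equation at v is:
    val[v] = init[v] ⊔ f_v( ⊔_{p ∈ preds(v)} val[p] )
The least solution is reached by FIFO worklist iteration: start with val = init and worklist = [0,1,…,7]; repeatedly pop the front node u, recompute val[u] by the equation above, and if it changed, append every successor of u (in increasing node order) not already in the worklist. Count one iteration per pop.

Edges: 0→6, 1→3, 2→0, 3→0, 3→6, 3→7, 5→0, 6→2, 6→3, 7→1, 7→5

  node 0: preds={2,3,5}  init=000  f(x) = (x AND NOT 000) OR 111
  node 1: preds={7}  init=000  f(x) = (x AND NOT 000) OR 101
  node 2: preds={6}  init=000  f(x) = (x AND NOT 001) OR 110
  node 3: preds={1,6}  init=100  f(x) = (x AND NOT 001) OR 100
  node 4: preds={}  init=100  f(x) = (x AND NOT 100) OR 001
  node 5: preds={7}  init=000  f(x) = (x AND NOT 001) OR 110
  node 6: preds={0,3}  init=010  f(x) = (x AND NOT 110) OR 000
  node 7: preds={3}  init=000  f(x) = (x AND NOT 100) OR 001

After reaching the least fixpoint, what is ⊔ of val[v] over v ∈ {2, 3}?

Worklist (14 pops):
  #1 pop 0: in=100 → 111 (was 000); enqueue []
  #2 pop 1: in=000 → 101 (was 000); enqueue []
  #3 pop 2: in=010 → 110 (was 000); enqueue [0]
  #4 pop 3: in=111 → 110 (was 100); enqueue []
  #5 pop 4: in=000 → 101 (was 100); enqueue []
  #6 pop 5: in=000 → 110 (was 000); enqueue []
  #7 pop 6: in=111 → 011 (was 010); enqueue [2,3]
  #8 pop 7: in=110 → 011 (was 000); enqueue [1,5]
  #9 pop 0: in=110 → 111 (no change)
  #10 pop 2: in=011 → 110 (no change)
  #11 pop 3: in=111 → 110 (no change)
  #12 pop 1: in=011 → 111 (was 101); enqueue [3]
  #13 pop 5: in=011 → 110 (no change)
  #14 pop 3: in=111 → 110 (no change)

Fixpoint:
  val[0] = 111
  val[1] = 111
  val[2] = 110
  val[3] = 110
  val[4] = 101
  val[5] = 110
  val[6] = 011
  val[7] = 011

110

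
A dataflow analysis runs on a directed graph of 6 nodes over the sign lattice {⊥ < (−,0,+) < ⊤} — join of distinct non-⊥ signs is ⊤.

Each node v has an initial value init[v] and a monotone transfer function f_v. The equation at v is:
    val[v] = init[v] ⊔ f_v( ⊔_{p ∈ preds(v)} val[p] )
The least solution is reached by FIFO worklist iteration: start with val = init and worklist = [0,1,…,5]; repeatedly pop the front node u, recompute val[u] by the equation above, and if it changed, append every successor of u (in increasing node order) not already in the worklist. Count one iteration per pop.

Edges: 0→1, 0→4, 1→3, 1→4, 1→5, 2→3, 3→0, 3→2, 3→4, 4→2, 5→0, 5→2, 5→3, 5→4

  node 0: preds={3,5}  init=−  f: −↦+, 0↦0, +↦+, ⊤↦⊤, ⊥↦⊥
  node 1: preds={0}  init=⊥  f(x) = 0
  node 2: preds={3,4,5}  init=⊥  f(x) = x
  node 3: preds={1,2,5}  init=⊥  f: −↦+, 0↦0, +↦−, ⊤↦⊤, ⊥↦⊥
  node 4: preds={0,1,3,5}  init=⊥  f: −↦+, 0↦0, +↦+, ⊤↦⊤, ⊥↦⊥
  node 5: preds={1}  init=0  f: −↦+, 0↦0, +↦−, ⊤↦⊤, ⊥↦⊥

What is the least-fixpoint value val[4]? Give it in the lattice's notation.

⊤

Worklist (12 pops):
  #1 pop 0: in=0 → ⊤ (was −); enqueue []
  #2 pop 1: in=⊤ → 0 (was ⊥); enqueue []
  #3 pop 2: in=0 → 0 (was ⊥); enqueue []
  #4 pop 3: in=0 → 0 (was ⊥); enqueue [0,2]
  #5 pop 4: in=⊤ → ⊤ (was ⊥); enqueue []
  #6 pop 5: in=0 → 0 (no change)
  #7 pop 0: in=0 → ⊤ (no change)
  #8 pop 2: in=⊤ → ⊤ (was 0); enqueue [3]
  #9 pop 3: in=⊤ → ⊤ (was 0); enqueue [0,2,4]
  #10 pop 0: in=⊤ → ⊤ (no change)
  #11 pop 2: in=⊤ → ⊤ (no change)
  #12 pop 4: in=⊤ → ⊤ (no change)

Fixpoint:
  val[0] = ⊤
  val[1] = 0
  val[2] = ⊤
  val[3] = ⊤
  val[4] = ⊤
  val[5] = 0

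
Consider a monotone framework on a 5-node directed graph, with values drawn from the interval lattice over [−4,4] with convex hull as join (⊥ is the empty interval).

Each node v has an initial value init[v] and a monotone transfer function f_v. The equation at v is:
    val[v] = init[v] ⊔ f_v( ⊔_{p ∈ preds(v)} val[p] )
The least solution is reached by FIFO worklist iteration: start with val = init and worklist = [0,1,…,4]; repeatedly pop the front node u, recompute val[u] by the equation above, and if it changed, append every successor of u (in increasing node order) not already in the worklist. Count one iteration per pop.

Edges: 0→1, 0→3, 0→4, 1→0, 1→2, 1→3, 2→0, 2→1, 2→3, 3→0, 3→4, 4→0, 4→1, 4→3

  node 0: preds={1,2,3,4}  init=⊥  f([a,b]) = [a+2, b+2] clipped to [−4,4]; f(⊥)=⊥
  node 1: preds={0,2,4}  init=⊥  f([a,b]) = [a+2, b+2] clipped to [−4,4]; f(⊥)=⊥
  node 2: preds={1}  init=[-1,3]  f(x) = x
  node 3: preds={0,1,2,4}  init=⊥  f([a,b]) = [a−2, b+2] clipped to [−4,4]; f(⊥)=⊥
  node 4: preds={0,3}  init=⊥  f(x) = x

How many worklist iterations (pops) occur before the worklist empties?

19

Iteration log — 19 steps:
  step 1. node 0  ⊔preds=[-1,3]  new=[1,4]  old=⊥  +wl: 
  step 2. node 1  ⊔preds=[-1,4]  new=[1,4]  old=⊥  +wl: 0
  step 3. node 2  ⊔preds=[1,4]  new=[-1,4]  old=[-1,3]  +wl: 1
  step 4. node 3  ⊔preds=[-1,4]  new=[-3,4]  old=⊥  +wl: 
  step 5. node 4  ⊔preds=[-3,4]  new=[-3,4]  old=⊥  +wl: 3
  step 6. node 0  ⊔preds=[-3,4]  new=[-1,4]  old=[1,4]  +wl: 4
  step 7. node 1  ⊔preds=[-3,4]  new=[-1,4]  old=[1,4]  +wl: 0,2
  step 8. node 3  ⊔preds=[-3,4]  new=[-4,4]  old=[-3,4]  +wl: 
  step 9. node 4  ⊔preds=[-4,4]  new=[-4,4]  old=[-3,4]  +wl: 1,3
  step 10. node 0  ⊔preds=[-4,4]  new=[-2,4]  old=[-1,4]  +wl: 4
  step 11. node 2  ⊔preds=[-1,4]  new=[-1,4]  stable
  step 12. node 1  ⊔preds=[-4,4]  new=[-2,4]  old=[-1,4]  +wl: 0,2
  step 13. node 3  ⊔preds=[-4,4]  new=[-4,4]  stable
  step 14. node 4  ⊔preds=[-4,4]  new=[-4,4]  stable
  step 15. node 0  ⊔preds=[-4,4]  new=[-2,4]  stable
  step 16. node 2  ⊔preds=[-2,4]  new=[-2,4]  old=[-1,4]  +wl: 0,1,3
  step 17. node 0  ⊔preds=[-4,4]  new=[-2,4]  stable
  step 18. node 1  ⊔preds=[-4,4]  new=[-2,4]  stable
  step 19. node 3  ⊔preds=[-4,4]  new=[-4,4]  stable

Least fixpoint reached:
  node 0: [-2,4]
  node 1: [-2,4]
  node 2: [-2,4]
  node 3: [-4,4]
  node 4: [-4,4]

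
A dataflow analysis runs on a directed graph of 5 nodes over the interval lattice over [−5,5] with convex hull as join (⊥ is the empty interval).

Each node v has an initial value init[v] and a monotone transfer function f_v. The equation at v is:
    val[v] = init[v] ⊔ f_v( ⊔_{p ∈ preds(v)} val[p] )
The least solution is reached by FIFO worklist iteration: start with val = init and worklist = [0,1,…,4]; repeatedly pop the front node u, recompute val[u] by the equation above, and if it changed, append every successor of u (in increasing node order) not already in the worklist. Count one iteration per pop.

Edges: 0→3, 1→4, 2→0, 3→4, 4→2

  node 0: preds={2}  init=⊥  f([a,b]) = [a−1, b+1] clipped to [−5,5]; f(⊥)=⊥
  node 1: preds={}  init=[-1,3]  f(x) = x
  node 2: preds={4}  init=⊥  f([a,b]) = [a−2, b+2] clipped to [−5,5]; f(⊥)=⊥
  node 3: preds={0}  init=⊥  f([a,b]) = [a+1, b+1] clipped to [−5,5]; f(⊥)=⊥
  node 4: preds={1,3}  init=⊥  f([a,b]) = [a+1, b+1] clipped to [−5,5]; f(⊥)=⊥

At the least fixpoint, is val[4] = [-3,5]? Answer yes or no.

yes

Trace (19 dequeues):
  [1] u=0 | in ⊥ | out ⊥ | ==
  [2] u=1 | in ⊥ | out [-1,3] | ==
  [3] u=2 | in ⊥ | out ⊥ | ==
  [4] u=3 | in ⊥ | out ⊥ | ==
  [5] u=4 | in [-1,3] | out [0,4] | prev ⊥ | push {2}
  [6] u=2 | in [0,4] | out [-2,5] | prev ⊥ | push {0}
  [7] u=0 | in [-2,5] | out [-3,5] | prev ⊥ | push {3}
  [8] u=3 | in [-3,5] | out [-2,5] | prev ⊥ | push {4}
  [9] u=4 | in [-2,5] | out [-1,5] | prev [0,4] | push {2}
  [10] u=2 | in [-1,5] | out [-3,5] | prev [-2,5] | push {0}
  [11] u=0 | in [-3,5] | out [-4,5] | prev [-3,5] | push {3}
  [12] u=3 | in [-4,5] | out [-3,5] | prev [-2,5] | push {4}
  [13] u=4 | in [-3,5] | out [-2,5] | prev [-1,5] | push {2}
  [14] u=2 | in [-2,5] | out [-4,5] | prev [-3,5] | push {0}
  [15] u=0 | in [-4,5] | out [-5,5] | prev [-4,5] | push {3}
  [16] u=3 | in [-5,5] | out [-4,5] | prev [-3,5] | push {4}
  [17] u=4 | in [-4,5] | out [-3,5] | prev [-2,5] | push {2}
  [18] u=2 | in [-3,5] | out [-5,5] | prev [-4,5] | push {0}
  [19] u=0 | in [-5,5] | out [-5,5] | ==

Converged values:
  [0] [-5,5]
  [1] [-1,3]
  [2] [-5,5]
  [3] [-4,5]
  [4] [-3,5]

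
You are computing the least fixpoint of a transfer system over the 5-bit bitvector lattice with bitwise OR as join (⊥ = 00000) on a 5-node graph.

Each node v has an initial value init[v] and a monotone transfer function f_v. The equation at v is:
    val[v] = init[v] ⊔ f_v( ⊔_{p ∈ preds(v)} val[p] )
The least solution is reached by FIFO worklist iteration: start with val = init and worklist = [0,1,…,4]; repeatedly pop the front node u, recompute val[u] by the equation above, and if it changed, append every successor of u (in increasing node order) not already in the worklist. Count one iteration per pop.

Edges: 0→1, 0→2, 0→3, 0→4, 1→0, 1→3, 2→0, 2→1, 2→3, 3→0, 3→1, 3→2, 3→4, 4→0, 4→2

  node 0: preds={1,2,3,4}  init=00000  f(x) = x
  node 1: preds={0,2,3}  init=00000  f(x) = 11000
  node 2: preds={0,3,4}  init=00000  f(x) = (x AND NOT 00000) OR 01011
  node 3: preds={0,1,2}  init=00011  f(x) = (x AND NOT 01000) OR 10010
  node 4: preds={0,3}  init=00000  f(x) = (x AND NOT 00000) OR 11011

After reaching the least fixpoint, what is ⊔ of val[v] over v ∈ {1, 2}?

11011

Iteration log — 12 steps:
  step 1. node 0  ⊔preds=00011  new=00011  old=00000  +wl: 
  step 2. node 1  ⊔preds=00011  new=11000  old=00000  +wl: 0
  step 3. node 2  ⊔preds=00011  new=01011  old=00000  +wl: 1
  step 4. node 3  ⊔preds=11011  new=10011  old=00011  +wl: 2
  step 5. node 4  ⊔preds=10011  new=11011  old=00000  +wl: 
  step 6. node 0  ⊔preds=11011  new=11011  old=00011  +wl: 3,4
  step 7. node 1  ⊔preds=11011  new=11000  stable
  step 8. node 2  ⊔preds=11011  new=11011  old=01011  +wl: 0,1
  step 9. node 3  ⊔preds=11011  new=10011  stable
  step 10. node 4  ⊔preds=11011  new=11011  stable
  step 11. node 0  ⊔preds=11011  new=11011  stable
  step 12. node 1  ⊔preds=11011  new=11000  stable

Least fixpoint reached:
  node 0: 11011
  node 1: 11000
  node 2: 11011
  node 3: 10011
  node 4: 11011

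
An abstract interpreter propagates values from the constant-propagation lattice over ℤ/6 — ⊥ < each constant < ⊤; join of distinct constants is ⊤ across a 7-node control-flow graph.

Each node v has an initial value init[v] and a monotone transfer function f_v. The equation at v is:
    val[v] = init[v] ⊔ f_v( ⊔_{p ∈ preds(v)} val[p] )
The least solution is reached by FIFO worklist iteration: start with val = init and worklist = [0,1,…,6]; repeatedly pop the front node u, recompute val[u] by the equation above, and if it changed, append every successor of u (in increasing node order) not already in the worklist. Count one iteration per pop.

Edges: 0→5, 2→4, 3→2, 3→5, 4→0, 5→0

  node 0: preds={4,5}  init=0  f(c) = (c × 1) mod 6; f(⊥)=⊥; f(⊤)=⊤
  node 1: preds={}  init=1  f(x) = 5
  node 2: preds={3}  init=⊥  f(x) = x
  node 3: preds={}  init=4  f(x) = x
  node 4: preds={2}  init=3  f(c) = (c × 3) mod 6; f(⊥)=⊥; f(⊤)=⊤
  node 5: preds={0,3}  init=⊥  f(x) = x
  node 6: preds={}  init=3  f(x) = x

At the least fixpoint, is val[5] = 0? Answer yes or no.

Trace (8 dequeues):
  [1] u=0 | in 3 | out ⊤ | prev 0 | push {}
  [2] u=1 | in ⊥ | out ⊤ | prev 1 | push {}
  [3] u=2 | in 4 | out 4 | prev ⊥ | push {}
  [4] u=3 | in ⊥ | out 4 | ==
  [5] u=4 | in 4 | out ⊤ | prev 3 | push {0}
  [6] u=5 | in ⊤ | out ⊤ | prev ⊥ | push {}
  [7] u=6 | in ⊥ | out 3 | ==
  [8] u=0 | in ⊤ | out ⊤ | ==

Converged values:
  [0] ⊤
  [1] ⊤
  [2] 4
  [3] 4
  [4] ⊤
  [5] ⊤
  [6] 3

no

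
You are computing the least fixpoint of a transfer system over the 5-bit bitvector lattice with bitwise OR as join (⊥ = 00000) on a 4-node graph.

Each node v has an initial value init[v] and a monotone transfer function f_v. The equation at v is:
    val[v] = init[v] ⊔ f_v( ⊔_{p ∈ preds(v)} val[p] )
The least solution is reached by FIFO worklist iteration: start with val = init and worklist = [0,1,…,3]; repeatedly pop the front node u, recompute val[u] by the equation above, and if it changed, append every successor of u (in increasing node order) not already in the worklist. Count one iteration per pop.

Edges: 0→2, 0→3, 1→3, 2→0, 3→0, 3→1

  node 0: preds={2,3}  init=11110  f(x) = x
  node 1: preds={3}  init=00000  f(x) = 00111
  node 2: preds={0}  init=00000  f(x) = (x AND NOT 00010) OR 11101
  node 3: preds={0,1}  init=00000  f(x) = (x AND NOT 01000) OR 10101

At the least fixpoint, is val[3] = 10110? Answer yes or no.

Trace (8 dequeues):
  [1] u=0 | in 00000 | out 11110 | ==
  [2] u=1 | in 00000 | out 00111 | prev 00000 | push {}
  [3] u=2 | in 11110 | out 11101 | prev 00000 | push {0}
  [4] u=3 | in 11111 | out 10111 | prev 00000 | push {1}
  [5] u=0 | in 11111 | out 11111 | prev 11110 | push {2,3}
  [6] u=1 | in 10111 | out 00111 | ==
  [7] u=2 | in 11111 | out 11101 | ==
  [8] u=3 | in 11111 | out 10111 | ==

Converged values:
  [0] 11111
  [1] 00111
  [2] 11101
  [3] 10111

no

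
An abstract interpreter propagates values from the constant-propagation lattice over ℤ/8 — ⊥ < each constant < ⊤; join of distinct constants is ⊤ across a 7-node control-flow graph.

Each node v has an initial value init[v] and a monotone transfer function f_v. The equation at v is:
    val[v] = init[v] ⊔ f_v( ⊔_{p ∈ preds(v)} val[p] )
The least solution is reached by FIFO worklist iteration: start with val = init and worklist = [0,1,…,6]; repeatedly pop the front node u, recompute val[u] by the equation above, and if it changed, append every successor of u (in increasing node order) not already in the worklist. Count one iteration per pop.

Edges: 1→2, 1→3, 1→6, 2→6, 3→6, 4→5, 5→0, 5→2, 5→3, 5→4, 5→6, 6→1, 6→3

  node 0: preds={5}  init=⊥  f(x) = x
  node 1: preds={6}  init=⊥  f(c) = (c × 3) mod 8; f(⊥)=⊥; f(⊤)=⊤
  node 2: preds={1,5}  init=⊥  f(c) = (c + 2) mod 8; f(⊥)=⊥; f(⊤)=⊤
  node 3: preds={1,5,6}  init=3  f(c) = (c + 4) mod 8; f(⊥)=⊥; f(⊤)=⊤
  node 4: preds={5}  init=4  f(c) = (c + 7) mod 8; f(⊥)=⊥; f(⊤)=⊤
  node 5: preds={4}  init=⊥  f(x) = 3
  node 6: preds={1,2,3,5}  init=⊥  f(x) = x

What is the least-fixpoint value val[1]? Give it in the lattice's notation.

⊤

Worklist (20 pops):
  #1 pop 0: in=⊥ → ⊥ (no change)
  #2 pop 1: in=⊥ → ⊥ (no change)
  #3 pop 2: in=⊥ → ⊥ (no change)
  #4 pop 3: in=⊥ → 3 (no change)
  #5 pop 4: in=⊥ → 4 (no change)
  #6 pop 5: in=4 → 3 (was ⊥); enqueue [0,2,3,4]
  #7 pop 6: in=3 → 3 (was ⊥); enqueue [1]
  #8 pop 0: in=3 → 3 (was ⊥); enqueue []
  #9 pop 2: in=3 → 5 (was ⊥); enqueue [6]
  #10 pop 3: in=3 → ⊤ (was 3); enqueue []
  #11 pop 4: in=3 → ⊤ (was 4); enqueue [5]
  #12 pop 1: in=3 → 1 (was ⊥); enqueue [2,3]
  #13 pop 6: in=⊤ → ⊤ (was 3); enqueue [1]
  #14 pop 5: in=⊤ → 3 (no change)
  #15 pop 2: in=⊤ → ⊤ (was 5); enqueue [6]
  #16 pop 3: in=⊤ → ⊤ (no change)
  #17 pop 1: in=⊤ → ⊤ (was 1); enqueue [2,3]
  #18 pop 6: in=⊤ → ⊤ (no change)
  #19 pop 2: in=⊤ → ⊤ (no change)
  #20 pop 3: in=⊤ → ⊤ (no change)

Fixpoint:
  val[0] = 3
  val[1] = ⊤
  val[2] = ⊤
  val[3] = ⊤
  val[4] = ⊤
  val[5] = 3
  val[6] = ⊤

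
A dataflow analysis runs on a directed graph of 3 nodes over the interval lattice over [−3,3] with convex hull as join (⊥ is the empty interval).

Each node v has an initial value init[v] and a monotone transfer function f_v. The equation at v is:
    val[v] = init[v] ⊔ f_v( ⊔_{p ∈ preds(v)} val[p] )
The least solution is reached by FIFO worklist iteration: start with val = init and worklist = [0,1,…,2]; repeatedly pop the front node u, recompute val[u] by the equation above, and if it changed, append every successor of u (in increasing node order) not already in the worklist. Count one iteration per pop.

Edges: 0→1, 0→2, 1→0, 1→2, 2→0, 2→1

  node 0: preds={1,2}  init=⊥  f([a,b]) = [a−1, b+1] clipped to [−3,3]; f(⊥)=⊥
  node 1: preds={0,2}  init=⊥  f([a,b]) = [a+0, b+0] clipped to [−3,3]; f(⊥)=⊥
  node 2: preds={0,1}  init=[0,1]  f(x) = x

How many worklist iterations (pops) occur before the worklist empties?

11

Trace (11 dequeues):
  [1] u=0 | in [0,1] | out [-1,2] | prev ⊥ | push {}
  [2] u=1 | in [-1,2] | out [-1,2] | prev ⊥ | push {0}
  [3] u=2 | in [-1,2] | out [-1,2] | prev [0,1] | push {1}
  [4] u=0 | in [-1,2] | out [-2,3] | prev [-1,2] | push {2}
  [5] u=1 | in [-2,3] | out [-2,3] | prev [-1,2] | push {0}
  [6] u=2 | in [-2,3] | out [-2,3] | prev [-1,2] | push {1}
  [7] u=0 | in [-2,3] | out [-3,3] | prev [-2,3] | push {2}
  [8] u=1 | in [-3,3] | out [-3,3] | prev [-2,3] | push {0}
  [9] u=2 | in [-3,3] | out [-3,3] | prev [-2,3] | push {1}
  [10] u=0 | in [-3,3] | out [-3,3] | ==
  [11] u=1 | in [-3,3] | out [-3,3] | ==

Converged values:
  [0] [-3,3]
  [1] [-3,3]
  [2] [-3,3]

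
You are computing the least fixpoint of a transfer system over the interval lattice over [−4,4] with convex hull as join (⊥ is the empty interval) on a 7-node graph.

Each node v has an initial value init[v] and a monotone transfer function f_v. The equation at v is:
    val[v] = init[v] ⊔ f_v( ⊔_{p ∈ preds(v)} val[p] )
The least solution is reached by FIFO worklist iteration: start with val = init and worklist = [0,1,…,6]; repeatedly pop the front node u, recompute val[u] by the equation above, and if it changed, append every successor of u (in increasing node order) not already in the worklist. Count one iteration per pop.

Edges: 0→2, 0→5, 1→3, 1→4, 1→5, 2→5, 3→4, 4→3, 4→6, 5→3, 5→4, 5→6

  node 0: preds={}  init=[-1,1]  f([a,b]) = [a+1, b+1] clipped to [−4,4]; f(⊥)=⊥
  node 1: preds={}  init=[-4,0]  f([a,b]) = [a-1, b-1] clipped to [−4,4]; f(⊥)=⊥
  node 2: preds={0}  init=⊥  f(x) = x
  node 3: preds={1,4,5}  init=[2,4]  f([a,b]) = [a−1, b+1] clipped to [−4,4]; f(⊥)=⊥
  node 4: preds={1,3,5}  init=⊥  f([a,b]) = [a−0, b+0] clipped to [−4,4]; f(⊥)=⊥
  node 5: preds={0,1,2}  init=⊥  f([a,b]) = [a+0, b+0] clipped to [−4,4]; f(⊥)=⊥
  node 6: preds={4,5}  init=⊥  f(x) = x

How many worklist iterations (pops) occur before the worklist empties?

9

Trace (9 dequeues):
  [1] u=0 | in ⊥ | out [-1,1] | ==
  [2] u=1 | in ⊥ | out [-4,0] | ==
  [3] u=2 | in [-1,1] | out [-1,1] | prev ⊥ | push {}
  [4] u=3 | in [-4,0] | out [-4,4] | prev [2,4] | push {}
  [5] u=4 | in [-4,4] | out [-4,4] | prev ⊥ | push {3}
  [6] u=5 | in [-4,1] | out [-4,1] | prev ⊥ | push {4}
  [7] u=6 | in [-4,4] | out [-4,4] | prev ⊥ | push {}
  [8] u=3 | in [-4,4] | out [-4,4] | ==
  [9] u=4 | in [-4,4] | out [-4,4] | ==

Converged values:
  [0] [-1,1]
  [1] [-4,0]
  [2] [-1,1]
  [3] [-4,4]
  [4] [-4,4]
  [5] [-4,1]
  [6] [-4,4]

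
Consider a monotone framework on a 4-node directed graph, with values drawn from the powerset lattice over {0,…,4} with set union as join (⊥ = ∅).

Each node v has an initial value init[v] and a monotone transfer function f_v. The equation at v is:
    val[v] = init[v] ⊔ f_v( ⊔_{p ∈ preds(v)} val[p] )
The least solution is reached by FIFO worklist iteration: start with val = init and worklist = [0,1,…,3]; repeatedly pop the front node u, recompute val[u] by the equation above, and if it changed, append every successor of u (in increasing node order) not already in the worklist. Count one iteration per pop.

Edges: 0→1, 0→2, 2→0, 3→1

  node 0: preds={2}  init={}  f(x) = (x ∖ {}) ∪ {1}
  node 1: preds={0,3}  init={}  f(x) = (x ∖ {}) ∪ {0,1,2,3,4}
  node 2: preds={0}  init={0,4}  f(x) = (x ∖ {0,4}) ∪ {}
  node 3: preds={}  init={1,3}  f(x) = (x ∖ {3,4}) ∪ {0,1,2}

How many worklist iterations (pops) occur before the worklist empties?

6

Trace (6 dequeues):
  [1] u=0 | in {0,4} | out {0,1,4} | prev {} | push {}
  [2] u=1 | in {0,1,3,4} | out {0,1,2,3,4} | prev {} | push {}
  [3] u=2 | in {0,1,4} | out {0,1,4} | prev {0,4} | push {0}
  [4] u=3 | in {} | out {0,1,2,3} | prev {1,3} | push {1}
  [5] u=0 | in {0,1,4} | out {0,1,4} | ==
  [6] u=1 | in {0,1,2,3,4} | out {0,1,2,3,4} | ==

Converged values:
  [0] {0,1,4}
  [1] {0,1,2,3,4}
  [2] {0,1,4}
  [3] {0,1,2,3}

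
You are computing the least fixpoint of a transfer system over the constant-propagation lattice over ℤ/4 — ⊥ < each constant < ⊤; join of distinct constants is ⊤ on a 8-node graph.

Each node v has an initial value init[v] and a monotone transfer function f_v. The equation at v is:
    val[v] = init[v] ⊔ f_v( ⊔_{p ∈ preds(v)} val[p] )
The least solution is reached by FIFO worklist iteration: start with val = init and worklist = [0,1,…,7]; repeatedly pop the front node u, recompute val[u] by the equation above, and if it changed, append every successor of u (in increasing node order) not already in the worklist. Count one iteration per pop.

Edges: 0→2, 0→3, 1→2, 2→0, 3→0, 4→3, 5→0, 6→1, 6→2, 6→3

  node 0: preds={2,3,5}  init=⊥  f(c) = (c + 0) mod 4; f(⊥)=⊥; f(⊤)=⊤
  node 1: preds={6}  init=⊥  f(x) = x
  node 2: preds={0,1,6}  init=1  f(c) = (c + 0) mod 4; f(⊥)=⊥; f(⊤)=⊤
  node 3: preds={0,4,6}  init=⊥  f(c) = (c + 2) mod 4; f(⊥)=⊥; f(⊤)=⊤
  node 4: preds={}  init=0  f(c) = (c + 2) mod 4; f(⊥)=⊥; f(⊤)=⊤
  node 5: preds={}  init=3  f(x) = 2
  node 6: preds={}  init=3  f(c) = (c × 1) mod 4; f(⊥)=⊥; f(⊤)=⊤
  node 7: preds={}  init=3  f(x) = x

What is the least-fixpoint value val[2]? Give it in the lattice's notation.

⊤

Iteration log — 9 steps:
  step 1. node 0  ⊔preds=⊤  new=⊤  old=⊥  +wl: 
  step 2. node 1  ⊔preds=3  new=3  old=⊥  +wl: 
  step 3. node 2  ⊔preds=⊤  new=⊤  old=1  +wl: 0
  step 4. node 3  ⊔preds=⊤  new=⊤  old=⊥  +wl: 
  step 5. node 4  ⊔preds=⊥  new=0  stable
  step 6. node 5  ⊔preds=⊥  new=⊤  old=3  +wl: 
  step 7. node 6  ⊔preds=⊥  new=3  stable
  step 8. node 7  ⊔preds=⊥  new=3  stable
  step 9. node 0  ⊔preds=⊤  new=⊤  stable

Least fixpoint reached:
  node 0: ⊤
  node 1: 3
  node 2: ⊤
  node 3: ⊤
  node 4: 0
  node 5: ⊤
  node 6: 3
  node 7: 3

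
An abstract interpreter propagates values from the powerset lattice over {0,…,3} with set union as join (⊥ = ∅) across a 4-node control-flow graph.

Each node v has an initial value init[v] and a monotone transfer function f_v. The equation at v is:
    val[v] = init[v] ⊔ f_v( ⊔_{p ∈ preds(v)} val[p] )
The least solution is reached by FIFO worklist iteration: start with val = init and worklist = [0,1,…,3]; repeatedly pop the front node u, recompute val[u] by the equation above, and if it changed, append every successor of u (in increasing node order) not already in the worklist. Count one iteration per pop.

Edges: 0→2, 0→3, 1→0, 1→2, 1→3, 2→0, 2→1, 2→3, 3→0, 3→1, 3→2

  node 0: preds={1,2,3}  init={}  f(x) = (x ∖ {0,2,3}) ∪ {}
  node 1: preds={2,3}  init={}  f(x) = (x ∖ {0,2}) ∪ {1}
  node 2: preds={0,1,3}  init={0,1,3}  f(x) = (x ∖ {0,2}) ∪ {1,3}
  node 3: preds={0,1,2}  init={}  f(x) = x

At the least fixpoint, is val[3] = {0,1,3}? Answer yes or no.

Trace (7 dequeues):
  [1] u=0 | in {0,1,3} | out {1} | prev {} | push {}
  [2] u=1 | in {0,1,3} | out {1,3} | prev {} | push {0}
  [3] u=2 | in {1,3} | out {0,1,3} | ==
  [4] u=3 | in {0,1,3} | out {0,1,3} | prev {} | push {1,2}
  [5] u=0 | in {0,1,3} | out {1} | ==
  [6] u=1 | in {0,1,3} | out {1,3} | ==
  [7] u=2 | in {0,1,3} | out {0,1,3} | ==

Converged values:
  [0] {1}
  [1] {1,3}
  [2] {0,1,3}
  [3] {0,1,3}

yes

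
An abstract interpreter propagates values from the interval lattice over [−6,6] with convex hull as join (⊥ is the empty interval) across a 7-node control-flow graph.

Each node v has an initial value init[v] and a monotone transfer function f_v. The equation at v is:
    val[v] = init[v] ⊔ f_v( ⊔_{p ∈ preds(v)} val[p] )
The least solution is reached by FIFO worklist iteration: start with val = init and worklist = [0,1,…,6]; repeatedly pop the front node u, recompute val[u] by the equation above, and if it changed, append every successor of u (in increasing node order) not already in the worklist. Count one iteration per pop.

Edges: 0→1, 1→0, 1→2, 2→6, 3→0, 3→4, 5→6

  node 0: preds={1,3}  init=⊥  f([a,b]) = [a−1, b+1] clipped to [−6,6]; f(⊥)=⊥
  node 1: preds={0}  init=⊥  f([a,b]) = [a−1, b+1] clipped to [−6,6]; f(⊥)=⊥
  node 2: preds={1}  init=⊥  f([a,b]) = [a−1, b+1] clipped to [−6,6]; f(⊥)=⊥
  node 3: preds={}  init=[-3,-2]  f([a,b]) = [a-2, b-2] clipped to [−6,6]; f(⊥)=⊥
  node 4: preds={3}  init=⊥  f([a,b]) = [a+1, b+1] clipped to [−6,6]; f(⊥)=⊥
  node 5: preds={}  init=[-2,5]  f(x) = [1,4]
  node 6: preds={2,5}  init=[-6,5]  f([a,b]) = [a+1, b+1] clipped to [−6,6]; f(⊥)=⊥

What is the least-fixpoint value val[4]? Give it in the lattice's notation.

[-2,-1]

Iteration log — 21 steps:
  step 1. node 0  ⊔preds=[-3,-2]  new=[-4,-1]  old=⊥  +wl: 
  step 2. node 1  ⊔preds=[-4,-1]  new=[-5,0]  old=⊥  +wl: 0
  step 3. node 2  ⊔preds=[-5,0]  new=[-6,1]  old=⊥  +wl: 
  step 4. node 3  ⊔preds=⊥  new=[-3,-2]  stable
  step 5. node 4  ⊔preds=[-3,-2]  new=[-2,-1]  old=⊥  +wl: 
  step 6. node 5  ⊔preds=⊥  new=[-2,5]  stable
  step 7. node 6  ⊔preds=[-6,5]  new=[-6,6]  old=[-6,5]  +wl: 
  step 8. node 0  ⊔preds=[-5,0]  new=[-6,1]  old=[-4,-1]  +wl: 1
  step 9. node 1  ⊔preds=[-6,1]  new=[-6,2]  old=[-5,0]  +wl: 0,2
  step 10. node 0  ⊔preds=[-6,2]  new=[-6,3]  old=[-6,1]  +wl: 1
  step 11. node 2  ⊔preds=[-6,2]  new=[-6,3]  old=[-6,1]  +wl: 6
  step 12. node 1  ⊔preds=[-6,3]  new=[-6,4]  old=[-6,2]  +wl: 0,2
  step 13. node 6  ⊔preds=[-6,5]  new=[-6,6]  stable
  step 14. node 0  ⊔preds=[-6,4]  new=[-6,5]  old=[-6,3]  +wl: 1
  step 15. node 2  ⊔preds=[-6,4]  new=[-6,5]  old=[-6,3]  +wl: 6
  step 16. node 1  ⊔preds=[-6,5]  new=[-6,6]  old=[-6,4]  +wl: 0,2
  step 17. node 6  ⊔preds=[-6,5]  new=[-6,6]  stable
  step 18. node 0  ⊔preds=[-6,6]  new=[-6,6]  old=[-6,5]  +wl: 1
  step 19. node 2  ⊔preds=[-6,6]  new=[-6,6]  old=[-6,5]  +wl: 6
  step 20. node 1  ⊔preds=[-6,6]  new=[-6,6]  stable
  step 21. node 6  ⊔preds=[-6,6]  new=[-6,6]  stable

Least fixpoint reached:
  node 0: [-6,6]
  node 1: [-6,6]
  node 2: [-6,6]
  node 3: [-3,-2]
  node 4: [-2,-1]
  node 5: [-2,5]
  node 6: [-6,6]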